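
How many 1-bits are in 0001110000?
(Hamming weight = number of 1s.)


Counting 1s in 0001110000

3


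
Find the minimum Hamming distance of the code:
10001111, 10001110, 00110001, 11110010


Comparing all pairs, minimum distance: 1
Can detect 0 errors, correct 0 errors

1


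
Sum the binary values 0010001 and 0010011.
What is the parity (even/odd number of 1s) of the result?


0010001 = 17
0010011 = 19
Sum = 36 = 100100
1s count = 2

even parity (2 ones in 100100)


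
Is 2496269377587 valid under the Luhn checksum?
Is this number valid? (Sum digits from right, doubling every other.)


Luhn sum = 73
73 mod 10 = 3

Invalid (Luhn sum mod 10 = 3)


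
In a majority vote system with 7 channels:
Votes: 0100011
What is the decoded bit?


Ones: 3 out of 7
Threshold: 4

0 (3/7 voted 1)


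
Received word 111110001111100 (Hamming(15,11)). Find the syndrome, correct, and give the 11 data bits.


Syndrome = 8: error at position 8

Data: 11001111100 (corrected bit 8)


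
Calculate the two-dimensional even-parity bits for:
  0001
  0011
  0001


Row parities: 101
Column parities: 0011

Row P: 101, Col P: 0011, Corner: 0


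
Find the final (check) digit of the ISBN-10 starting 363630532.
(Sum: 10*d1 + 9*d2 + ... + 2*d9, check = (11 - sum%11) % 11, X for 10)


Weighted sum: 201
201 mod 11 = 3

Check digit: 8


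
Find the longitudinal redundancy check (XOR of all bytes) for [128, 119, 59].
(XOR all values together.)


XOR chain: 128 ^ 119 ^ 59 = 204

204


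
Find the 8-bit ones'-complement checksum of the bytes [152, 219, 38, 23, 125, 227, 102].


Sum = 886 mod 256 = 118
Complement = 137

137


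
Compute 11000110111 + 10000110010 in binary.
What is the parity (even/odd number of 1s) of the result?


11000110111 = 1591
10000110010 = 1074
Sum = 2665 = 101001101001
1s count = 6

even parity (6 ones in 101001101001)


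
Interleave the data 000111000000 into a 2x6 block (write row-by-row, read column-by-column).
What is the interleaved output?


Matrix:
  000111
  000000
Read columns: 000000101010

000000101010


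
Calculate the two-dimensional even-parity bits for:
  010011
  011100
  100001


Row parities: 110
Column parities: 101110

Row P: 110, Col P: 101110, Corner: 0


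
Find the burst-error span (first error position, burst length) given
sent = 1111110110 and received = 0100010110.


XOR: 1011100000

Burst at position 0, length 5


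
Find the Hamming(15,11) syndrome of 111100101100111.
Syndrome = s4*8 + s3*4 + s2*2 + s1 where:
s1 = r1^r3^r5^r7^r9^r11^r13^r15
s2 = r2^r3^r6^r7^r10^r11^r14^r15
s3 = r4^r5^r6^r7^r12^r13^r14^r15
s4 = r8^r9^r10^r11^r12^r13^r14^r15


s1=0, s2=0, s3=1, s4=1

Syndrome = 12 (error at position 12)


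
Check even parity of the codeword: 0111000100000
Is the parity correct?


Number of 1s: 4

Yes, parity is correct (4 ones)


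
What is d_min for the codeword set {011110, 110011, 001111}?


Comparing all pairs, minimum distance: 2
Can detect 1 errors, correct 0 errors

2


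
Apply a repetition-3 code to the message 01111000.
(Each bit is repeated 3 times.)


Each bit -> 3 copies

000111111111111000000000


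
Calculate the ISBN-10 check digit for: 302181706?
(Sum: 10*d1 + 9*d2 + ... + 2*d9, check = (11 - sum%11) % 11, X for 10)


Weighted sum: 146
146 mod 11 = 3

Check digit: 8


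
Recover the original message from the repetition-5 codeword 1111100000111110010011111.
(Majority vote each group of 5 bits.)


Groups: 11111, 00000, 11111, 00100, 11111
Majority votes: 10101

10101


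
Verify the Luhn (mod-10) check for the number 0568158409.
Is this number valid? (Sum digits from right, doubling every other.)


Luhn sum = 43
43 mod 10 = 3

Invalid (Luhn sum mod 10 = 3)


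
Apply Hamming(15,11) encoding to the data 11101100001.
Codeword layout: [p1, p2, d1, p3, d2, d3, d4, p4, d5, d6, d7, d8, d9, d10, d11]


Parity bits: p1=0, p2=0, p3=1, p4=1

001111011100001


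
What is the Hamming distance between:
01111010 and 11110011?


XOR: 10001001
Count of 1s: 3

3


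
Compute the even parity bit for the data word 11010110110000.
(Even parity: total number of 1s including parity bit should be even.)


Number of 1s in data: 7
Parity bit: 1

1


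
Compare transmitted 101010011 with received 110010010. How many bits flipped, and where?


XOR: 011000001

3 error(s) at position(s): 1, 2, 8


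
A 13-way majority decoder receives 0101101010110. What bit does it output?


Ones: 7 out of 13
Threshold: 7

1 (7/13 voted 1)


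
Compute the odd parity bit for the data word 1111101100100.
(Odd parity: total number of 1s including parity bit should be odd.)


Number of 1s in data: 8
Parity bit: 1

1


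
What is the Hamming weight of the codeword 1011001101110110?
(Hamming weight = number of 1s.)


Counting 1s in 1011001101110110

10


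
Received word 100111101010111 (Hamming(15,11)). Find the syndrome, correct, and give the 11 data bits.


Syndrome = 15: error at position 15

Data: 01111010110 (corrected bit 15)


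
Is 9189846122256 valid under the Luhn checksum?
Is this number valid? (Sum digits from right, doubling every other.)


Luhn sum = 67
67 mod 10 = 7

Invalid (Luhn sum mod 10 = 7)


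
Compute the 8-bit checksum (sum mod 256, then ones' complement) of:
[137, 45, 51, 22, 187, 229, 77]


Sum = 748 mod 256 = 236
Complement = 19

19


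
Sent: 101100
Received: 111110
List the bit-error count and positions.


XOR: 010010

2 error(s) at position(s): 1, 4


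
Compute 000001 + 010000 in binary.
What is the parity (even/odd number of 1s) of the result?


000001 = 1
010000 = 16
Sum = 17 = 10001
1s count = 2

even parity (2 ones in 10001)


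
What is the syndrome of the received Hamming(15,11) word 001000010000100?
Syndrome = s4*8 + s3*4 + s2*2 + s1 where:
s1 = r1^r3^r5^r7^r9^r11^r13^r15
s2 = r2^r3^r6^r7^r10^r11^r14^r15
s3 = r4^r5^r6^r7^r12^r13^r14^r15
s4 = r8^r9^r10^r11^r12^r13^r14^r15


s1=0, s2=1, s3=1, s4=0

Syndrome = 6 (error at position 6)


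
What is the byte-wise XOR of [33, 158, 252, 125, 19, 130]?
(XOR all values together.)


XOR chain: 33 ^ 158 ^ 252 ^ 125 ^ 19 ^ 130 = 175

175


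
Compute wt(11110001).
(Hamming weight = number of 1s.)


Counting 1s in 11110001

5


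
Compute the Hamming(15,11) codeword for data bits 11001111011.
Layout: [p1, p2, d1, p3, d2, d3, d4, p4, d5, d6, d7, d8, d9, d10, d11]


Parity bits: p1=1, p2=1, p3=0, p4=0

111010001111011


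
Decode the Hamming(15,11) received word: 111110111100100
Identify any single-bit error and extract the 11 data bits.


Syndrome = 0: no error detected

Data: 11011100100 (no errors)


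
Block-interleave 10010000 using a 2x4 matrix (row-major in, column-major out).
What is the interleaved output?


Matrix:
  1001
  0000
Read columns: 10000010

10000010


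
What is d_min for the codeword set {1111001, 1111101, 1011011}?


Comparing all pairs, minimum distance: 1
Can detect 0 errors, correct 0 errors

1


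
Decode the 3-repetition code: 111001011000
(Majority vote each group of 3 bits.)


Groups: 111, 001, 011, 000
Majority votes: 1010

1010


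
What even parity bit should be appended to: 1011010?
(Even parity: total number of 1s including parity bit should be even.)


Number of 1s in data: 4
Parity bit: 0

0


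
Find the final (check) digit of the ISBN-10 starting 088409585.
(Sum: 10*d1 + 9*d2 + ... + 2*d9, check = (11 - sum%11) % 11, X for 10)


Weighted sum: 263
263 mod 11 = 10

Check digit: 1


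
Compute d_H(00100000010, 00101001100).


XOR: 00001001110
Count of 1s: 4

4


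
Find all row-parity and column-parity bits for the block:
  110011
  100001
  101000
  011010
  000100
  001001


Row parities: 000110
Column parities: 101101

Row P: 000110, Col P: 101101, Corner: 0


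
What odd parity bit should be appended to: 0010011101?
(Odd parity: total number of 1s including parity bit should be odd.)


Number of 1s in data: 5
Parity bit: 0

0


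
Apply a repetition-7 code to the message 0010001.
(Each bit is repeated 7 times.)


Each bit -> 7 copies

0000000000000011111110000000000000000000001111111


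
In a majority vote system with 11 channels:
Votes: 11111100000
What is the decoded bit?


Ones: 6 out of 11
Threshold: 6

1 (6/11 voted 1)


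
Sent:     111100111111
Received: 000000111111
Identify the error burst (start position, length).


XOR: 111100000000

Burst at position 0, length 4


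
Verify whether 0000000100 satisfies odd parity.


Number of 1s: 1

Yes, parity is correct (1 ones)


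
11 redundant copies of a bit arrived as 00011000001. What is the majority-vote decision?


Ones: 3 out of 11
Threshold: 6

0 (3/11 voted 1)


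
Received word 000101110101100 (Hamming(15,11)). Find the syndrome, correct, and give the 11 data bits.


Syndrome = 6: error at position 6

Data: 00010101100 (corrected bit 6)


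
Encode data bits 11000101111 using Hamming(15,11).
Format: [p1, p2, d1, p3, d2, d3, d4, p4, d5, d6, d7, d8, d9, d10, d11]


Parity bits: p1=0, p2=0, p3=1, p4=1

001110010101111


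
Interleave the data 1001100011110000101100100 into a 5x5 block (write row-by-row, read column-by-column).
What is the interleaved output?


Matrix:
  10011
  00011
  11000
  01011
  00100
Read columns: 1010000110000011101011010

1010000110000011101011010


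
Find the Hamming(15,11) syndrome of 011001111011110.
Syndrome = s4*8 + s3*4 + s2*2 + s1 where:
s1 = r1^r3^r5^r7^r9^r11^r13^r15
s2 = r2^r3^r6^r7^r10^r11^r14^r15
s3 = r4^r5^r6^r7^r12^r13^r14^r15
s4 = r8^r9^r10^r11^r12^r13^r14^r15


s1=1, s2=0, s3=1, s4=0

Syndrome = 5 (error at position 5)


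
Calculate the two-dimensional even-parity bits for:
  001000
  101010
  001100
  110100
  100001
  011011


Row parities: 110100
Column parities: 100000

Row P: 110100, Col P: 100000, Corner: 1


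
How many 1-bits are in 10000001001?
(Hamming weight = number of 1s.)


Counting 1s in 10000001001

3


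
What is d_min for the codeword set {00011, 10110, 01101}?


Comparing all pairs, minimum distance: 3
Can detect 2 errors, correct 1 errors

3


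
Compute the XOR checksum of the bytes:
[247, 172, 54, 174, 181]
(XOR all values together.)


XOR chain: 247 ^ 172 ^ 54 ^ 174 ^ 181 = 118

118


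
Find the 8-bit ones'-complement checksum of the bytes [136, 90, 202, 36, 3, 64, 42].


Sum = 573 mod 256 = 61
Complement = 194

194


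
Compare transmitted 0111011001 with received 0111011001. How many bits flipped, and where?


XOR: 0000000000

0 errors (received matches sent)


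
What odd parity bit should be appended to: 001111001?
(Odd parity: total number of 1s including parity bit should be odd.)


Number of 1s in data: 5
Parity bit: 0

0


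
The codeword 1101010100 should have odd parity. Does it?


Number of 1s: 5

Yes, parity is correct (5 ones)


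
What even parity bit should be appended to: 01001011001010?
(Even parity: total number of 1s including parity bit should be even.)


Number of 1s in data: 6
Parity bit: 0

0


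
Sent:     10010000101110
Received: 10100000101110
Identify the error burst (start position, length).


XOR: 00110000000000

Burst at position 2, length 2


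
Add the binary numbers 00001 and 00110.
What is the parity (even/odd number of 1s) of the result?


00001 = 1
00110 = 6
Sum = 7 = 111
1s count = 3

odd parity (3 ones in 111)


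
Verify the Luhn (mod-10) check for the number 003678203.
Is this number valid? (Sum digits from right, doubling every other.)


Luhn sum = 25
25 mod 10 = 5

Invalid (Luhn sum mod 10 = 5)


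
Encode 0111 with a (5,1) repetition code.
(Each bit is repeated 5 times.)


Each bit -> 5 copies

00000111111111111111


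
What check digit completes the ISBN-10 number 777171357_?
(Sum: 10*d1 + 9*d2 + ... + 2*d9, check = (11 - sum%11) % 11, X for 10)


Weighted sum: 284
284 mod 11 = 9

Check digit: 2


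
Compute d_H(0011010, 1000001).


XOR: 1011011
Count of 1s: 5

5


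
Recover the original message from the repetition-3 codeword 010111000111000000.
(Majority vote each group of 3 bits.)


Groups: 010, 111, 000, 111, 000, 000
Majority votes: 010100

010100


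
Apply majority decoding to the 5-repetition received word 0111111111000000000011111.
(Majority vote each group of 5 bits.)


Groups: 01111, 11111, 00000, 00000, 11111
Majority votes: 11001

11001


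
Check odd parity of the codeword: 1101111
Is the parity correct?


Number of 1s: 6

No, parity error (6 ones)


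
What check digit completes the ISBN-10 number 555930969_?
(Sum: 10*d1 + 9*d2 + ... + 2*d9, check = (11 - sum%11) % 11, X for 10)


Weighted sum: 288
288 mod 11 = 2

Check digit: 9


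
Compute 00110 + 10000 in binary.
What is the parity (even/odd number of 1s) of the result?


00110 = 6
10000 = 16
Sum = 22 = 10110
1s count = 3

odd parity (3 ones in 10110)


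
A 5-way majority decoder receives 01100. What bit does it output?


Ones: 2 out of 5
Threshold: 3

0 (2/5 voted 1)


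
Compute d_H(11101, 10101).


XOR: 01000
Count of 1s: 1

1


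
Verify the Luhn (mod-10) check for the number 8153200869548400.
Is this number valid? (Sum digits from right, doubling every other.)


Luhn sum = 52
52 mod 10 = 2

Invalid (Luhn sum mod 10 = 2)


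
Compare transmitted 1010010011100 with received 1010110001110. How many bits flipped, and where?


XOR: 0000100010010

3 error(s) at position(s): 4, 8, 11


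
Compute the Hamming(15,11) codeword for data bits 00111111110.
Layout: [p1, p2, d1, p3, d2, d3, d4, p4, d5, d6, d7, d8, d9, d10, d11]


Parity bits: p1=0, p2=1, p3=1, p4=0

010101101111110


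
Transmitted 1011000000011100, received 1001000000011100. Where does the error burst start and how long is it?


XOR: 0010000000000000

Burst at position 2, length 1


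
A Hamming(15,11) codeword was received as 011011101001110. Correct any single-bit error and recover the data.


Syndrome = 3: error at position 3

Data: 01111001110 (corrected bit 3)


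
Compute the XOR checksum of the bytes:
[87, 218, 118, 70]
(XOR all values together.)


XOR chain: 87 ^ 218 ^ 118 ^ 70 = 189

189


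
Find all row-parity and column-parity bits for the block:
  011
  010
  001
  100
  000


Row parities: 01110
Column parities: 100

Row P: 01110, Col P: 100, Corner: 1


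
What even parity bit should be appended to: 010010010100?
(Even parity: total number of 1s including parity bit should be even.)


Number of 1s in data: 4
Parity bit: 0

0


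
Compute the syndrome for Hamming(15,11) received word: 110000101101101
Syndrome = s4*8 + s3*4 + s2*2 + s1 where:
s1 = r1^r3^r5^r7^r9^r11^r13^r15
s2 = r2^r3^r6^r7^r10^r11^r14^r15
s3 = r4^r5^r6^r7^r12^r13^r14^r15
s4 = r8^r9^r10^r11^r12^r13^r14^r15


s1=1, s2=0, s3=0, s4=1

Syndrome = 9 (error at position 9)


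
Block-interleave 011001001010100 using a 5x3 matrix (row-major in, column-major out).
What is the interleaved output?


Matrix:
  011
  001
  001
  010
  100
Read columns: 000011001011100

000011001011100


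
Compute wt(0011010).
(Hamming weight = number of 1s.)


Counting 1s in 0011010

3


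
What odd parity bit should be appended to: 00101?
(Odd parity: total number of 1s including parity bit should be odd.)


Number of 1s in data: 2
Parity bit: 1

1


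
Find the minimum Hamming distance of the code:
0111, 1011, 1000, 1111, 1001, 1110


Comparing all pairs, minimum distance: 1
Can detect 0 errors, correct 0 errors

1


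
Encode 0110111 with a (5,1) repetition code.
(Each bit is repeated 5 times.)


Each bit -> 5 copies

00000111111111100000111111111111111


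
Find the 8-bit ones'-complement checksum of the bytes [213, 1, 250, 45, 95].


Sum = 604 mod 256 = 92
Complement = 163

163


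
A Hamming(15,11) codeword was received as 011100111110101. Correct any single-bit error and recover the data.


Syndrome = 0: no error detected

Data: 10011110101 (no errors)


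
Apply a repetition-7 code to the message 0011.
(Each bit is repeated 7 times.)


Each bit -> 7 copies

0000000000000011111111111111


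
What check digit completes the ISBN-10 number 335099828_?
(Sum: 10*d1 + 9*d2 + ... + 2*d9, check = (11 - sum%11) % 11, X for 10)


Weighted sum: 250
250 mod 11 = 8

Check digit: 3


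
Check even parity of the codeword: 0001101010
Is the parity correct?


Number of 1s: 4

Yes, parity is correct (4 ones)


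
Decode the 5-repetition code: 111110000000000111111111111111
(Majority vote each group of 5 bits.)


Groups: 11111, 00000, 00000, 11111, 11111, 11111
Majority votes: 100111

100111


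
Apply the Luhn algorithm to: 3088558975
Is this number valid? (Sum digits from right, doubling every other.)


Luhn sum = 53
53 mod 10 = 3

Invalid (Luhn sum mod 10 = 3)


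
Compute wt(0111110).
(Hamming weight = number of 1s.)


Counting 1s in 0111110

5


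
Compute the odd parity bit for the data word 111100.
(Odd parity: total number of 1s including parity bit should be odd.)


Number of 1s in data: 4
Parity bit: 1

1


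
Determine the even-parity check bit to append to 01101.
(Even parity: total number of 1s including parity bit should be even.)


Number of 1s in data: 3
Parity bit: 1

1


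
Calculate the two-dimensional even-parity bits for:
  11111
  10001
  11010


Row parities: 101
Column parities: 10100

Row P: 101, Col P: 10100, Corner: 0


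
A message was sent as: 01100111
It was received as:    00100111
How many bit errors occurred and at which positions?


XOR: 01000000

1 error(s) at position(s): 1


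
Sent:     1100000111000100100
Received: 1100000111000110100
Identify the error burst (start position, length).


XOR: 0000000000000010000

Burst at position 14, length 1


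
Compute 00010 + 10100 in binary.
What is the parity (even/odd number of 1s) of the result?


00010 = 2
10100 = 20
Sum = 22 = 10110
1s count = 3

odd parity (3 ones in 10110)


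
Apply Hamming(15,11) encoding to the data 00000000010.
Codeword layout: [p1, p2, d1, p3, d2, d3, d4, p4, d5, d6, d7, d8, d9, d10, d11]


Parity bits: p1=0, p2=1, p3=1, p4=1

010100010000010


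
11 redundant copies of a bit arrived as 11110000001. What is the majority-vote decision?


Ones: 5 out of 11
Threshold: 6

0 (5/11 voted 1)


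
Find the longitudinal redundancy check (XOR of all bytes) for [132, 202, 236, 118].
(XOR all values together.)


XOR chain: 132 ^ 202 ^ 236 ^ 118 = 212

212


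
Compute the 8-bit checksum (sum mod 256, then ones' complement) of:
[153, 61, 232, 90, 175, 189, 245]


Sum = 1145 mod 256 = 121
Complement = 134

134


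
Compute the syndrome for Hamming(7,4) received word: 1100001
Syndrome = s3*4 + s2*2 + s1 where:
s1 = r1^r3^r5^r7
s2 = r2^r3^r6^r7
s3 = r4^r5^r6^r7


s1=0, s2=0, s3=1

Syndrome = 4 (error at position 4)


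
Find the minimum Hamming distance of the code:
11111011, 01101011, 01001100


Comparing all pairs, minimum distance: 2
Can detect 1 errors, correct 0 errors

2


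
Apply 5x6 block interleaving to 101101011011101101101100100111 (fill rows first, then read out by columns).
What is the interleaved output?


Matrix:
  101101
  011011
  101101
  101100
  100111
Read columns: 101110100011110101110100111101

101110100011110101110100111101


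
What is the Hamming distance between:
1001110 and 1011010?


XOR: 0010100
Count of 1s: 2

2


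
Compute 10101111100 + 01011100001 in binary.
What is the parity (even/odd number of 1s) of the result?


10101111100 = 1404
01011100001 = 737
Sum = 2141 = 100001011101
1s count = 6

even parity (6 ones in 100001011101)


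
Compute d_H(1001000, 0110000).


XOR: 1111000
Count of 1s: 4

4


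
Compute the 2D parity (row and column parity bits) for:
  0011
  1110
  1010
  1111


Row parities: 0100
Column parities: 1000

Row P: 0100, Col P: 1000, Corner: 1


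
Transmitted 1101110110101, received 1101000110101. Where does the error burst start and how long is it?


XOR: 0000110000000

Burst at position 4, length 2


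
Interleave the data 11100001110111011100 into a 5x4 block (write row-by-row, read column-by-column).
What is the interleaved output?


Matrix:
  1110
  0001
  1101
  1101
  1100
Read columns: 10111101111000001110

10111101111000001110


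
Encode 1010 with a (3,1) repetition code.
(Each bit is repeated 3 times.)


Each bit -> 3 copies

111000111000


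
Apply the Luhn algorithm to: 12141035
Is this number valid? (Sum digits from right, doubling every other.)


Luhn sum = 23
23 mod 10 = 3

Invalid (Luhn sum mod 10 = 3)


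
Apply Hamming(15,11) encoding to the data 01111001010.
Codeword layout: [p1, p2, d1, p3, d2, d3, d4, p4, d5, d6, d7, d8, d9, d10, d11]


Parity bits: p1=1, p2=1, p3=1, p4=1

110111111001010


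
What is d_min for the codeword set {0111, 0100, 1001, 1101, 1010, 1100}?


Comparing all pairs, minimum distance: 1
Can detect 0 errors, correct 0 errors

1


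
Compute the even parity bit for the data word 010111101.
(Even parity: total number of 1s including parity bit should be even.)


Number of 1s in data: 6
Parity bit: 0

0


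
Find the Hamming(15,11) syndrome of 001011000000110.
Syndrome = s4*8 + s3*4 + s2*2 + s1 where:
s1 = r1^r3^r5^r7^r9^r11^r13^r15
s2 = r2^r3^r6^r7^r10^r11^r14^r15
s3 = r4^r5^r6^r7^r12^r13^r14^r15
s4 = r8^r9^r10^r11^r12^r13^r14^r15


s1=1, s2=1, s3=0, s4=0

Syndrome = 3 (error at position 3)


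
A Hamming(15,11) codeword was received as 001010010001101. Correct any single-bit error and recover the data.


Syndrome = 0: no error detected

Data: 11000001101 (no errors)


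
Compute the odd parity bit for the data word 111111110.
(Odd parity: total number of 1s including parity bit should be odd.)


Number of 1s in data: 8
Parity bit: 1

1


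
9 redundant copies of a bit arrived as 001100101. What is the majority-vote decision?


Ones: 4 out of 9
Threshold: 5

0 (4/9 voted 1)


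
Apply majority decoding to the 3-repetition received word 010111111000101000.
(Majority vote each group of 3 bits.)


Groups: 010, 111, 111, 000, 101, 000
Majority votes: 011010

011010


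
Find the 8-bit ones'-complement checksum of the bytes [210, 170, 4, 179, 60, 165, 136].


Sum = 924 mod 256 = 156
Complement = 99

99


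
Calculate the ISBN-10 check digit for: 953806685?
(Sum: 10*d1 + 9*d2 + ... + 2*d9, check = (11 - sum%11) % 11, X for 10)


Weighted sum: 303
303 mod 11 = 6

Check digit: 5


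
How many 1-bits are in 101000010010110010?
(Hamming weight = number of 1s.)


Counting 1s in 101000010010110010

7


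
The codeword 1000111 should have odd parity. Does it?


Number of 1s: 4

No, parity error (4 ones)


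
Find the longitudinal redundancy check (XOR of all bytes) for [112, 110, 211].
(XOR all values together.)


XOR chain: 112 ^ 110 ^ 211 = 205

205


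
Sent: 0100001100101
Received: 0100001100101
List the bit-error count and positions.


XOR: 0000000000000

0 errors (received matches sent)


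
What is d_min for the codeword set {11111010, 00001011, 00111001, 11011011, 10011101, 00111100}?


Comparing all pairs, minimum distance: 2
Can detect 1 errors, correct 0 errors

2


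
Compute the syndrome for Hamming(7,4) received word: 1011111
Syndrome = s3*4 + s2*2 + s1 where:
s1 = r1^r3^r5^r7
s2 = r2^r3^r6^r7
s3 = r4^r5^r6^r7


s1=0, s2=1, s3=0

Syndrome = 2 (error at position 2)


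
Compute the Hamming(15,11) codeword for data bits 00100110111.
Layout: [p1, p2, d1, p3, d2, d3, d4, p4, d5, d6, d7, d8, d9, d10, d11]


Parity bits: p1=1, p2=1, p3=0, p4=1

110001010110111


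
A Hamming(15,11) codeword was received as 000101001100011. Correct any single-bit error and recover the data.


Syndrome = 0: no error detected

Data: 00101100011 (no errors)


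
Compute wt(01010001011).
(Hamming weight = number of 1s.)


Counting 1s in 01010001011

5


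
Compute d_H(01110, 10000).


XOR: 11110
Count of 1s: 4

4


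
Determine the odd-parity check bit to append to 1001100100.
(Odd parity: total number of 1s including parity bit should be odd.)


Number of 1s in data: 4
Parity bit: 1

1


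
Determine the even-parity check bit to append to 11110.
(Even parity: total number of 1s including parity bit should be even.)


Number of 1s in data: 4
Parity bit: 0

0


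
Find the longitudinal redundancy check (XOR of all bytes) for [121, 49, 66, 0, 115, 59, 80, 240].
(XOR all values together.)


XOR chain: 121 ^ 49 ^ 66 ^ 0 ^ 115 ^ 59 ^ 80 ^ 240 = 226

226


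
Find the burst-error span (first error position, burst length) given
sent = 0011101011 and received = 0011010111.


XOR: 0000111100

Burst at position 4, length 4


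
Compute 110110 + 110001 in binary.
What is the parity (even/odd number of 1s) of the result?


110110 = 54
110001 = 49
Sum = 103 = 1100111
1s count = 5

odd parity (5 ones in 1100111)


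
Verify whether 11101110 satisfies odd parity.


Number of 1s: 6

No, parity error (6 ones)


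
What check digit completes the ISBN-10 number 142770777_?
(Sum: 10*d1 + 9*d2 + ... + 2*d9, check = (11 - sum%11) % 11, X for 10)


Weighted sum: 216
216 mod 11 = 7

Check digit: 4


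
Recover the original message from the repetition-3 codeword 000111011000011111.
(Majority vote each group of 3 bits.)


Groups: 000, 111, 011, 000, 011, 111
Majority votes: 011011

011011


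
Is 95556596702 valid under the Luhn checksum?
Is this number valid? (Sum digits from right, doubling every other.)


Luhn sum = 44
44 mod 10 = 4

Invalid (Luhn sum mod 10 = 4)


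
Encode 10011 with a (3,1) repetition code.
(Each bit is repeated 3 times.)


Each bit -> 3 copies

111000000111111


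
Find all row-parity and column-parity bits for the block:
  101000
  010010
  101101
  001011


Row parities: 0001
Column parities: 011100

Row P: 0001, Col P: 011100, Corner: 1


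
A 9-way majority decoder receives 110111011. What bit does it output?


Ones: 7 out of 9
Threshold: 5

1 (7/9 voted 1)


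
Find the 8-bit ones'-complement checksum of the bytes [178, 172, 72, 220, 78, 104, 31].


Sum = 855 mod 256 = 87
Complement = 168

168


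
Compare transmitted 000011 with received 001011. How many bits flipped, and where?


XOR: 001000

1 error(s) at position(s): 2


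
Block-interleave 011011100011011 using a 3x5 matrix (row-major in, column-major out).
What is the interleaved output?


Matrix:
  01101
  11000
  11011
Read columns: 011111100001101

011111100001101


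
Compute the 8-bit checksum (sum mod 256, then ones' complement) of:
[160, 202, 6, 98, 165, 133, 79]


Sum = 843 mod 256 = 75
Complement = 180

180


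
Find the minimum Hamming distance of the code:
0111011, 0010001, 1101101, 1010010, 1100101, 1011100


Comparing all pairs, minimum distance: 1
Can detect 0 errors, correct 0 errors

1


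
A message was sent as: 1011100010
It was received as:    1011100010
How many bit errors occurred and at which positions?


XOR: 0000000000

0 errors (received matches sent)


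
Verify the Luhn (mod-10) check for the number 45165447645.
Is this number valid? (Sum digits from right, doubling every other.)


Luhn sum = 50
50 mod 10 = 0

Valid (Luhn sum mod 10 = 0)


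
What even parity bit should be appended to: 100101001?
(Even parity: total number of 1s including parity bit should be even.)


Number of 1s in data: 4
Parity bit: 0

0


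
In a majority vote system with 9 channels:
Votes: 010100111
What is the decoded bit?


Ones: 5 out of 9
Threshold: 5

1 (5/9 voted 1)


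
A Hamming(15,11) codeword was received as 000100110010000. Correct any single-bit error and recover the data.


Syndrome = 0: no error detected

Data: 00010010000 (no errors)


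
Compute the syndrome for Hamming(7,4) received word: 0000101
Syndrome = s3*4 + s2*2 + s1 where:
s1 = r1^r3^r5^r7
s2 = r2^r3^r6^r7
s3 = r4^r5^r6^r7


s1=0, s2=1, s3=0

Syndrome = 2 (error at position 2)


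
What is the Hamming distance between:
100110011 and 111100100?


XOR: 011010111
Count of 1s: 6

6


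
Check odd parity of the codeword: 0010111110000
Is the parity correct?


Number of 1s: 6

No, parity error (6 ones)


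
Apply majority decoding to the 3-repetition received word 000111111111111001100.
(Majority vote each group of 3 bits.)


Groups: 000, 111, 111, 111, 111, 001, 100
Majority votes: 0111100

0111100


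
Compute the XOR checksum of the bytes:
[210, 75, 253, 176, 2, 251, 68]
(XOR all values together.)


XOR chain: 210 ^ 75 ^ 253 ^ 176 ^ 2 ^ 251 ^ 68 = 105

105


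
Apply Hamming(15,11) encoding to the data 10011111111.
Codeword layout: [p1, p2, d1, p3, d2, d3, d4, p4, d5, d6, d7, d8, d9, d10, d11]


Parity bits: p1=0, p2=0, p3=1, p4=1

001100111111111


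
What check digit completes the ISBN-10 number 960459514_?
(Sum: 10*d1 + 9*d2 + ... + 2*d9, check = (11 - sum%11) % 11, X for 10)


Weighted sum: 278
278 mod 11 = 3

Check digit: 8


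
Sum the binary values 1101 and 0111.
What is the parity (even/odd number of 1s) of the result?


1101 = 13
0111 = 7
Sum = 20 = 10100
1s count = 2

even parity (2 ones in 10100)


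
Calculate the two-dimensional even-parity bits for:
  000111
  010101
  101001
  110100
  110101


Row parities: 11110
Column parities: 111010

Row P: 11110, Col P: 111010, Corner: 0


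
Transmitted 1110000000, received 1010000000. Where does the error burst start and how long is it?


XOR: 0100000000

Burst at position 1, length 1


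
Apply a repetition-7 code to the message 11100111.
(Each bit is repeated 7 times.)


Each bit -> 7 copies

11111111111111111111100000000000000111111111111111111111


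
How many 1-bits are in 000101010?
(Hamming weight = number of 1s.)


Counting 1s in 000101010

3


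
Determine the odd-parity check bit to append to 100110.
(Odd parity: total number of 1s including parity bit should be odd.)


Number of 1s in data: 3
Parity bit: 0

0


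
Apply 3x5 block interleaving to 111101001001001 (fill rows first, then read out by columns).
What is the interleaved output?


Matrix:
  11110
  10010
  01001
Read columns: 110101100110001

110101100110001


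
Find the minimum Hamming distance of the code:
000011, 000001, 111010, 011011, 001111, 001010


Comparing all pairs, minimum distance: 1
Can detect 0 errors, correct 0 errors

1


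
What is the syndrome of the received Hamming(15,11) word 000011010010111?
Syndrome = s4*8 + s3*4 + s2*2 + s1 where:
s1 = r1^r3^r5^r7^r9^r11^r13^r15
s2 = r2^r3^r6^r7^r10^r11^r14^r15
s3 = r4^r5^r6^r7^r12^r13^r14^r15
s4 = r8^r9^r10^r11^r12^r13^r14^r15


s1=0, s2=0, s3=1, s4=1

Syndrome = 12 (error at position 12)


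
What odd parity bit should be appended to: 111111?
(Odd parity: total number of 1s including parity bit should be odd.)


Number of 1s in data: 6
Parity bit: 1

1


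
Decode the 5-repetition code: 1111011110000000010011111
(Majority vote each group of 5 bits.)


Groups: 11110, 11110, 00000, 00100, 11111
Majority votes: 11001

11001


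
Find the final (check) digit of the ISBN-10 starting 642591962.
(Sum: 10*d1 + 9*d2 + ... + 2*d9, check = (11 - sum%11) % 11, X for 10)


Weighted sum: 264
264 mod 11 = 0

Check digit: 0


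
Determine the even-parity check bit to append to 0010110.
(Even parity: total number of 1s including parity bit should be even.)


Number of 1s in data: 3
Parity bit: 1

1


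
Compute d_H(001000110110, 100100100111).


XOR: 101100010001
Count of 1s: 5

5


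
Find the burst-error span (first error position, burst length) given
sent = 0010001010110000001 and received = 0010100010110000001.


XOR: 0000101000000000000

Burst at position 4, length 3


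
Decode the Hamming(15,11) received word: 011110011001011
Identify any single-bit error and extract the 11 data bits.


Syndrome = 12: error at position 12

Data: 11001000011 (corrected bit 12)


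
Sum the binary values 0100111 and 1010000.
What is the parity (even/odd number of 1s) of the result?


0100111 = 39
1010000 = 80
Sum = 119 = 1110111
1s count = 6

even parity (6 ones in 1110111)


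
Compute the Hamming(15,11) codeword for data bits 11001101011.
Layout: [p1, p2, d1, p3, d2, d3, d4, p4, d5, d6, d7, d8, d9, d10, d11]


Parity bits: p1=0, p2=0, p3=0, p4=1

001010011101011


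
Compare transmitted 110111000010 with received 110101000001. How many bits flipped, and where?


XOR: 000010000011

3 error(s) at position(s): 4, 10, 11


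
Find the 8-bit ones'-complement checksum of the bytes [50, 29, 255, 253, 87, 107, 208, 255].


Sum = 1244 mod 256 = 220
Complement = 35

35


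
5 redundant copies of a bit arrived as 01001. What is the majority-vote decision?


Ones: 2 out of 5
Threshold: 3

0 (2/5 voted 1)


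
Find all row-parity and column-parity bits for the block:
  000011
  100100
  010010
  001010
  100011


Row parities: 00001
Column parities: 011100

Row P: 00001, Col P: 011100, Corner: 1


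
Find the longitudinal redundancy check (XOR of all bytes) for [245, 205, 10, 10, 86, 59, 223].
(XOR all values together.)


XOR chain: 245 ^ 205 ^ 10 ^ 10 ^ 86 ^ 59 ^ 223 = 138

138


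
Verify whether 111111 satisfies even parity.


Number of 1s: 6

Yes, parity is correct (6 ones)


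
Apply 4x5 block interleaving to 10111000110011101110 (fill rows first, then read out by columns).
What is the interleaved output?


Matrix:
  10111
  00011
  00111
  01110
Read columns: 10000001101111111110

10000001101111111110


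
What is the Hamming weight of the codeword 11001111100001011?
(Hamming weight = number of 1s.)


Counting 1s in 11001111100001011

10


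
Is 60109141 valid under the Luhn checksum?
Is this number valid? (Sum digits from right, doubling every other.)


Luhn sum = 24
24 mod 10 = 4

Invalid (Luhn sum mod 10 = 4)


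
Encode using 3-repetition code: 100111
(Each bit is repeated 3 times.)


Each bit -> 3 copies

111000000111111111


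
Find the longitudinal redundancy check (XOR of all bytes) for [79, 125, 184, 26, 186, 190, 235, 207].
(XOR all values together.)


XOR chain: 79 ^ 125 ^ 184 ^ 26 ^ 186 ^ 190 ^ 235 ^ 207 = 176

176


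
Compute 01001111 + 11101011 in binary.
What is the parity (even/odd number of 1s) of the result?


01001111 = 79
11101011 = 235
Sum = 314 = 100111010
1s count = 5

odd parity (5 ones in 100111010)


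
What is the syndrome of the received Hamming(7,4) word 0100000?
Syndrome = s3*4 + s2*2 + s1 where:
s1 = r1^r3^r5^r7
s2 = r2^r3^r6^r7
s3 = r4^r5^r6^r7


s1=0, s2=1, s3=0

Syndrome = 2 (error at position 2)


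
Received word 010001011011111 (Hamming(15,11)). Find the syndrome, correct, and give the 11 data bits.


Syndrome = 14: error at position 14

Data: 00101011101 (corrected bit 14)


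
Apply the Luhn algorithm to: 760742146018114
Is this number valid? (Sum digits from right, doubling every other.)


Luhn sum = 53
53 mod 10 = 3

Invalid (Luhn sum mod 10 = 3)


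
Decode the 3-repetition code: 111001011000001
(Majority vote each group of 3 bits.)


Groups: 111, 001, 011, 000, 001
Majority votes: 10100

10100


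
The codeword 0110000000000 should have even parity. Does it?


Number of 1s: 2

Yes, parity is correct (2 ones)


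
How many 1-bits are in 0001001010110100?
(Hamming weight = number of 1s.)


Counting 1s in 0001001010110100

6


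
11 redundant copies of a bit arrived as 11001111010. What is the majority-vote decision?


Ones: 7 out of 11
Threshold: 6

1 (7/11 voted 1)


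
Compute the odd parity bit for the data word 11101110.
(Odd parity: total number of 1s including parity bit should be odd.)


Number of 1s in data: 6
Parity bit: 1

1


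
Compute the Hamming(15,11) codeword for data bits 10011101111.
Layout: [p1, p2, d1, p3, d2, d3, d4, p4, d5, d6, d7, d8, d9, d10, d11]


Parity bits: p1=1, p2=1, p3=1, p4=0

111100101101111


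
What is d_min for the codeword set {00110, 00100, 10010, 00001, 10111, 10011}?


Comparing all pairs, minimum distance: 1
Can detect 0 errors, correct 0 errors

1


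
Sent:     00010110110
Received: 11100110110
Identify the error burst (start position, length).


XOR: 11110000000

Burst at position 0, length 4


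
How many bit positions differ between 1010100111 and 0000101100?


XOR: 1010001011
Count of 1s: 5

5


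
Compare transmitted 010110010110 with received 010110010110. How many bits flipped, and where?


XOR: 000000000000

0 errors (received matches sent)


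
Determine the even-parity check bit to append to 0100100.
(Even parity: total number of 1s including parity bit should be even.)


Number of 1s in data: 2
Parity bit: 0

0


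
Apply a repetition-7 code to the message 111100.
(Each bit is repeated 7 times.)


Each bit -> 7 copies

111111111111111111111111111100000000000000


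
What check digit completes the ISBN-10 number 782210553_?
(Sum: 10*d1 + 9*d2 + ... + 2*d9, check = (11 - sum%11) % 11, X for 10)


Weighted sum: 219
219 mod 11 = 10

Check digit: 1


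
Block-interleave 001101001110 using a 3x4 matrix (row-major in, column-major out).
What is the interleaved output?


Matrix:
  0011
  0100
  1110
Read columns: 001011101100

001011101100


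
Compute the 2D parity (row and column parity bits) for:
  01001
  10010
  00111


Row parities: 001
Column parities: 11100

Row P: 001, Col P: 11100, Corner: 1


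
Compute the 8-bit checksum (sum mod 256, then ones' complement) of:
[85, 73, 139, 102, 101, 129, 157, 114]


Sum = 900 mod 256 = 132
Complement = 123

123


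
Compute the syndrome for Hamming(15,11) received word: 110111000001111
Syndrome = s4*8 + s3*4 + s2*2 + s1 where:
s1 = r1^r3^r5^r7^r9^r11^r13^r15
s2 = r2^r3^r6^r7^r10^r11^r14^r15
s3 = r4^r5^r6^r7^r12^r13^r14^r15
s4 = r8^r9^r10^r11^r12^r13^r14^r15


s1=0, s2=0, s3=1, s4=0

Syndrome = 4 (error at position 4)


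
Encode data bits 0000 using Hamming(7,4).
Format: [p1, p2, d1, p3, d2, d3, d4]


Parity bits: p1=0, p2=0, p3=0

0000000


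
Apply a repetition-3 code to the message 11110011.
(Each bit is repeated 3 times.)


Each bit -> 3 copies

111111111111000000111111


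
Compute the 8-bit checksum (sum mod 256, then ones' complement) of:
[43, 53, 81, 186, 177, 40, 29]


Sum = 609 mod 256 = 97
Complement = 158

158


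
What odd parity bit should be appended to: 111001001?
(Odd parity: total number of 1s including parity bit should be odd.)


Number of 1s in data: 5
Parity bit: 0

0


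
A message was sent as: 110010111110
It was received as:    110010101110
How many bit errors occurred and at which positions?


XOR: 000000010000

1 error(s) at position(s): 7


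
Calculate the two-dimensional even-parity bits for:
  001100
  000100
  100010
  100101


Row parities: 0101
Column parities: 001111

Row P: 0101, Col P: 001111, Corner: 0


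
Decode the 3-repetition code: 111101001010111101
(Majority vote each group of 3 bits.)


Groups: 111, 101, 001, 010, 111, 101
Majority votes: 110011

110011


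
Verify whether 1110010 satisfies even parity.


Number of 1s: 4

Yes, parity is correct (4 ones)


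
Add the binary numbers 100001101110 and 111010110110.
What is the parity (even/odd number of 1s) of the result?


100001101110 = 2158
111010110110 = 3766
Sum = 5924 = 1011100100100
1s count = 6

even parity (6 ones in 1011100100100)
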